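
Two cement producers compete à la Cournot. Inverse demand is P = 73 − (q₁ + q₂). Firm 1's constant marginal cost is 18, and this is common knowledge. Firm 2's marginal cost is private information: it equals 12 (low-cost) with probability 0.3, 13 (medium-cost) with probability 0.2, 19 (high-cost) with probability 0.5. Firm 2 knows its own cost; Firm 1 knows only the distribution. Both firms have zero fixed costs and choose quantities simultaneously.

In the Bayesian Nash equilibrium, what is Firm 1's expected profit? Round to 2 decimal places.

Type-c best response for Firm 2: q₂(c) = (73 − c)/2 − q₁/2.
Firm 1 maximizes expected profit; its first-order condition is 73 − 2q₁ − E[q₂] − 18 = 0.
Substituting E[q₂] and solving: E[c₂] = 15.7, so q₁ = (73 − 2·18 + 15.7)/3 = 17.5667.
E[P] = 73 − (q₁ + E[q₂]) = 35.5667; Firm 1's expected profit = (E[P] − 18)·q₁ = (35.5667 − 18)·17.5667 = 308.588.

308.59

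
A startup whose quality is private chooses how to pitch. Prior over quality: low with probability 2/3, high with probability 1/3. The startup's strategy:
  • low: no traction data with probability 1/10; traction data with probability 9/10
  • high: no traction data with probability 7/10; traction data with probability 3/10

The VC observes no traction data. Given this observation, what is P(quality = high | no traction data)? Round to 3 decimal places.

Apply Bayes' rule using the sender's strategy as the likelihood.
P(no traction data) = (2/3)·(1/10) + (1/3)·(7/10) = 3/10
P(high | no traction data) = ((1/3)·(7/10)) / (3/10) = (7/30) / (3/10) = 7/9

0.778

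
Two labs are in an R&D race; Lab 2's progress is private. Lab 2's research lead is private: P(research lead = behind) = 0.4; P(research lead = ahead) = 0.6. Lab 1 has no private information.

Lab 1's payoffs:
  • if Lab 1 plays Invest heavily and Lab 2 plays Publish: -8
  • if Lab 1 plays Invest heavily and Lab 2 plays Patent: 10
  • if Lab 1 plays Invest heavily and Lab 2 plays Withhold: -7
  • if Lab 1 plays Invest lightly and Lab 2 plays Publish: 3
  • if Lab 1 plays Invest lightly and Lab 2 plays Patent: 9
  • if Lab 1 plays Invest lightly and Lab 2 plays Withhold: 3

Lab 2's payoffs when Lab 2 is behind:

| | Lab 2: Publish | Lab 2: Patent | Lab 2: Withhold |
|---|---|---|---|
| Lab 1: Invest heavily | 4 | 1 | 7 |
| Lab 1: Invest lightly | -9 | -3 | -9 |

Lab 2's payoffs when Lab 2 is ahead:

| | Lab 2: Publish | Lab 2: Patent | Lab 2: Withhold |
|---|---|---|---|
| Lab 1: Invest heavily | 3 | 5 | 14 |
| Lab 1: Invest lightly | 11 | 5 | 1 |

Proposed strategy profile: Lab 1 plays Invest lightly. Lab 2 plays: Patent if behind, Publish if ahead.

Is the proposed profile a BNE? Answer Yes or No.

A profile is a BNE iff every type of every player is best-responding given beliefs about the other side.
Lab 1 plays Invest lightly: E[Invest lightly] = 0.4·(9) + 0.6·(3) = 5.4; E[Invest heavily] = -0.8. Best-responding. ✓
Lab 2 (research lead behind), facing Invest lightly: Publish gives -9, Patent gives -3, Withhold gives -9. Proposed Patent is best. ✓
Lab 2 (research lead ahead), facing Invest lightly: Publish gives 11, Patent gives 5, Withhold gives 1. Proposed Publish is best. ✓

Yes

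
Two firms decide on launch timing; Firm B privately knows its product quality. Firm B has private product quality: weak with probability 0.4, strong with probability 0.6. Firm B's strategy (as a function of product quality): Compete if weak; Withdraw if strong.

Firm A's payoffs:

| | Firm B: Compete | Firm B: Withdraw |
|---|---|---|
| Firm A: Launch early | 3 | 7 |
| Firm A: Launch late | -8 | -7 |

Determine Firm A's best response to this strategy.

Compute Firm A's expected payoff for each action, taking the expectation over Firm B's type.
E[Launch early] = 0.4·(3) + 0.6·(7) = 5.4
E[Launch late] = 0.4·(-8) + 0.6·(-7) = -7.4
Best response: Launch early (5.4 is the largest).

Launch early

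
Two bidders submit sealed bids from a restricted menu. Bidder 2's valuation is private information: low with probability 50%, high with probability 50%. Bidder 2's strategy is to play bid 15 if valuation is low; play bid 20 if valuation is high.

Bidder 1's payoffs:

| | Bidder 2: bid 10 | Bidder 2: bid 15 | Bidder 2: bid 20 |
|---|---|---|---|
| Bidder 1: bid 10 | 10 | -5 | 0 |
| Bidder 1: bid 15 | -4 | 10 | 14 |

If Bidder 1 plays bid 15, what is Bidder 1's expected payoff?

E[bid 15] = 0.5·10 + 0.5·14 = 5 + 7 = 12

12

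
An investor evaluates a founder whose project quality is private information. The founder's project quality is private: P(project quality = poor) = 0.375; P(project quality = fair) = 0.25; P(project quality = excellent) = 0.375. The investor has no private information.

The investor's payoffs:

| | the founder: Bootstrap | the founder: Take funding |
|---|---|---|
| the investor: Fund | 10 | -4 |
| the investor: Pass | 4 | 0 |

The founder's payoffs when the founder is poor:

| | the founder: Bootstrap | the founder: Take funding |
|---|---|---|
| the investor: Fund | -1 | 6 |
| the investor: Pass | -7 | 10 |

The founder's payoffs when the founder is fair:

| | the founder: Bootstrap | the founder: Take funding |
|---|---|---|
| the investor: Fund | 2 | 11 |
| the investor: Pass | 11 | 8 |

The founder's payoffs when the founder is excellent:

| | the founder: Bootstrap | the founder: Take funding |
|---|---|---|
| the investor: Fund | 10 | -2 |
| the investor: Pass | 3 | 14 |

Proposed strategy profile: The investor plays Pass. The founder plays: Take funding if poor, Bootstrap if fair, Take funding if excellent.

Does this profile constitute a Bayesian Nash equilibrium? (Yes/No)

A profile is a BNE iff every type of every player is best-responding given beliefs about the other side.
The investor plays Pass: E[Pass] = 0.375·(0) + 0.25·(4) + 0.375·(0) = 1; E[Fund] = -0.5. Best-responding. ✓
The founder (project quality poor), facing Pass: Bootstrap gives -7, Take funding gives 10. Proposed Take funding is best. ✓
The founder (project quality fair), facing Pass: Bootstrap gives 11, Take funding gives 8. Proposed Bootstrap is best. ✓
The founder (project quality excellent), facing Pass: Bootstrap gives 3, Take funding gives 14. Proposed Take funding is best. ✓

Yes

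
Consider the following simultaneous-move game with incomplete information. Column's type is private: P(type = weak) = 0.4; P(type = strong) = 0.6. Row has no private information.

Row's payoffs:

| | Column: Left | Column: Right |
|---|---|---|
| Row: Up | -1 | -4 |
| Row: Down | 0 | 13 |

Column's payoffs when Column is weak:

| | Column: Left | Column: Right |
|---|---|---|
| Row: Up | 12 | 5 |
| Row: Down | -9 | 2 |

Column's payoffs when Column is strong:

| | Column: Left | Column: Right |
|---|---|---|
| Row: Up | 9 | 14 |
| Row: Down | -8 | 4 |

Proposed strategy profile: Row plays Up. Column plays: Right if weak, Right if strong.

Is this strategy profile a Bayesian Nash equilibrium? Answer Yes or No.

Row plays Up: E[Up] = 0.4·(-4) + 0.6·(-4) = -4; E[Down] = 13. Not best-responding. ✗
Column (type weak), facing Up: Left gives 12, Right gives 5. Proposed Right is not best — profitable deviation exists. ✗
Column (type strong), facing Up: Left gives 9, Right gives 14. Proposed Right is best. ✓

No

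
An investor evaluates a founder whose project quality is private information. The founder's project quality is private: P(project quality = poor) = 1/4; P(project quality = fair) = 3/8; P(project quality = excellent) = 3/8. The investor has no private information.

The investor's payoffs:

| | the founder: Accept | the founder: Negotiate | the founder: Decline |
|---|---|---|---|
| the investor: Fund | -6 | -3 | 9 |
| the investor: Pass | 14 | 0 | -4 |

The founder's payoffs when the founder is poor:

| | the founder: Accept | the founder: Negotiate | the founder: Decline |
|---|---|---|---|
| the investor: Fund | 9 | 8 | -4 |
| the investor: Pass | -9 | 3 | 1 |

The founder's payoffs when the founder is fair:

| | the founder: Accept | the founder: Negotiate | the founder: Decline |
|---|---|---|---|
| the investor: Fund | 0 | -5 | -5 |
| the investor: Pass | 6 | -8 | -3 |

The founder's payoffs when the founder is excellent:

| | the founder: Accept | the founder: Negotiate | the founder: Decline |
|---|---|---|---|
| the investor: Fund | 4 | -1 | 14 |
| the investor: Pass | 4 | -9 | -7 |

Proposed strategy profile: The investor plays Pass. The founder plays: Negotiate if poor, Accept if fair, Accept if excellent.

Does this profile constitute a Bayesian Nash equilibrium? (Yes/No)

Yes

The investor plays Pass: E[Pass] = 1/4·(0) + 3/8·(14) + 3/8·(14) = 21/2; E[Fund] = -21/4. Best-responding. ✓
The founder (project quality poor), facing Pass: Accept gives -9, Negotiate gives 3, Decline gives 1. Proposed Negotiate is best. ✓
The founder (project quality fair), facing Pass: Accept gives 6, Negotiate gives -8, Decline gives -3. Proposed Accept is best. ✓
The founder (project quality excellent), facing Pass: Accept gives 4, Negotiate gives -9, Decline gives -7. Proposed Accept is best. ✓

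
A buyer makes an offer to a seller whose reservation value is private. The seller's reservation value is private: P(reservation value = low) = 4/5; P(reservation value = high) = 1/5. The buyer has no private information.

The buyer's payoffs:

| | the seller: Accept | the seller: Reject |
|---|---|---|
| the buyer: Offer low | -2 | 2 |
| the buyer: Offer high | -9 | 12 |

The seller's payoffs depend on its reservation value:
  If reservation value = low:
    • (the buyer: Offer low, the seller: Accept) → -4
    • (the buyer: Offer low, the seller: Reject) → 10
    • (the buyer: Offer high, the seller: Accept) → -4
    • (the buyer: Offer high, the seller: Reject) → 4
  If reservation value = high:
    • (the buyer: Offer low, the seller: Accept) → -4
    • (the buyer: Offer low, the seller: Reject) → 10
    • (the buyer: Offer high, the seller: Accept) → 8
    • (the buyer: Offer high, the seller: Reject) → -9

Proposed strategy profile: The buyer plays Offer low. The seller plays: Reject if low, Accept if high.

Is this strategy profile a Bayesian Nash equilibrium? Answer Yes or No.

No

The buyer plays Offer low: E[Offer low] = 4/5·(2) + 1/5·(-2) = 6/5; E[Offer high] = 39/5. Not best-responding. ✗
The seller (reservation value low), facing Offer low: Accept gives -4, Reject gives 10. Proposed Reject is best. ✓
The seller (reservation value high), facing Offer low: Accept gives -4, Reject gives 10. Proposed Accept is not best — profitable deviation exists. ✗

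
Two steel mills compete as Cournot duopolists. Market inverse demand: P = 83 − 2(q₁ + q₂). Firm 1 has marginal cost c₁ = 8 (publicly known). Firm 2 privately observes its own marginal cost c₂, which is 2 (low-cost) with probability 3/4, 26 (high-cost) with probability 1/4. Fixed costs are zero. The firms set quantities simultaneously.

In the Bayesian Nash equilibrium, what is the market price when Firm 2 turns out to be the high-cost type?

Type-c best response for Firm 2: q₂(c) = (83 − c)/4 − q₁/2.
Firm 1 maximizes expected profit; its first-order condition is 83 − 4q₁ − 2E[q₂] − 8 = 0.
Substituting E[q₂] and solving: E[c₂] = 8, so q₁ = (83 − 2·8 + 8)/6 = 12.5.
q₂(high-cost) = 8, so P = 83 − 2·(12.5 + 8) = 42.

42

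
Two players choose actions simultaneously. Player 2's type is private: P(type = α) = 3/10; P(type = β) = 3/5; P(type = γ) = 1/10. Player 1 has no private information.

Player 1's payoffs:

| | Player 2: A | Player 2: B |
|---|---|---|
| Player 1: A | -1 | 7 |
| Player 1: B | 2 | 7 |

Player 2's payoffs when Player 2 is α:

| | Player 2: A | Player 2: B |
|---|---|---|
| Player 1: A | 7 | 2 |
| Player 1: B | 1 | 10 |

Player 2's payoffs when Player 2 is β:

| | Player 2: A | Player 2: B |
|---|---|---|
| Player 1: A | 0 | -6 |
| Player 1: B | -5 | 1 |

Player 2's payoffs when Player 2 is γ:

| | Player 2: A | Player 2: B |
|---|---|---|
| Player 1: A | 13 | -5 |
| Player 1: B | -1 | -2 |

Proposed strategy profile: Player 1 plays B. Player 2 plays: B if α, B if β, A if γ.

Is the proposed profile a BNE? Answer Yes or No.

Yes

A profile is a BNE iff every type of every player is best-responding given beliefs about the other side.
Player 1 plays B: E[B] = 3/10·(7) + 3/5·(7) + 1/10·(2) = 13/2; E[A] = 31/5. Best-responding. ✓
Player 2 (type α), facing B: A gives 1, B gives 10. Proposed B is best. ✓
Player 2 (type β), facing B: A gives -5, B gives 1. Proposed B is best. ✓
Player 2 (type γ), facing B: A gives -1, B gives -2. Proposed A is best. ✓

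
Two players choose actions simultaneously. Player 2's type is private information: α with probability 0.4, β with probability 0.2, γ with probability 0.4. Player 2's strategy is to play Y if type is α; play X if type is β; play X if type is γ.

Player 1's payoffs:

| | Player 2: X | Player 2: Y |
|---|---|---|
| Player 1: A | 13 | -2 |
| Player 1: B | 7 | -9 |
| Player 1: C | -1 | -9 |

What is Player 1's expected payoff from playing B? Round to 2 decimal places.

Take the expectation over Player 2's type, weighting each type's action by its prior probability.
E[B] = 0.4·(-9) + 0.2·7 + 0.4·7 = (-3.6) + 1.4 + 2.8 = 0.6

0.60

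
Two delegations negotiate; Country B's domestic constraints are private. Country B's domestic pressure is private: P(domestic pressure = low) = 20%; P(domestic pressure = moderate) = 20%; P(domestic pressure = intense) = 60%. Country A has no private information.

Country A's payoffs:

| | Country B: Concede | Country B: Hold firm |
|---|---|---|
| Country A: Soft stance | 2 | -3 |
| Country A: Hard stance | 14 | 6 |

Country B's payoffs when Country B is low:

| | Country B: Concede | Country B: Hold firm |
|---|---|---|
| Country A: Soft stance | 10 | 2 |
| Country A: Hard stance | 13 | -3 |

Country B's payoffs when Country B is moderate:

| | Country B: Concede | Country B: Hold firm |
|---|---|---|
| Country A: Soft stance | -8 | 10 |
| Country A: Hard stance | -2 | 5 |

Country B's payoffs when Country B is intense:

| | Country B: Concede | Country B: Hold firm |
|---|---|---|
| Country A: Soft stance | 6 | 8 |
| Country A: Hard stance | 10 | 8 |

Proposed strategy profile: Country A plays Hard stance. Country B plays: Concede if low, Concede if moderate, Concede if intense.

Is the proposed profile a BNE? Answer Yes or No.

No

A profile is a BNE iff every type of every player is best-responding given beliefs about the other side.
Country A plays Hard stance: E[Hard stance] = 0.2·(14) + 0.2·(14) + 0.6·(14) = 14; E[Soft stance] = 2. Best-responding. ✓
Country B (domestic pressure low), facing Hard stance: Concede gives 13, Hold firm gives -3. Proposed Concede is best. ✓
Country B (domestic pressure moderate), facing Hard stance: Concede gives -2, Hold firm gives 5. Proposed Concede is not best — profitable deviation exists. ✗
Country B (domestic pressure intense), facing Hard stance: Concede gives 10, Hold firm gives 8. Proposed Concede is best. ✓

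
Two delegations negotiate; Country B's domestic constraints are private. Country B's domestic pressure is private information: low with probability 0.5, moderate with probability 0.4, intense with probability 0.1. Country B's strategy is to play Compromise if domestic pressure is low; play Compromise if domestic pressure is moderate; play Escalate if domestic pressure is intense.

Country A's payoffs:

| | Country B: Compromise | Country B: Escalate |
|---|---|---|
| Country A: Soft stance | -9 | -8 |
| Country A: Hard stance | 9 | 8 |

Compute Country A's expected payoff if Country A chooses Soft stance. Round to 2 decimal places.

Take the expectation over Country B's domestic pressure, weighting each type's action by its prior probability.
E[Soft stance] = 0.5·(-9) + 0.4·(-9) + 0.1·(-8) = (-4.5) + (-3.6) + (-0.8) = -8.9

-8.90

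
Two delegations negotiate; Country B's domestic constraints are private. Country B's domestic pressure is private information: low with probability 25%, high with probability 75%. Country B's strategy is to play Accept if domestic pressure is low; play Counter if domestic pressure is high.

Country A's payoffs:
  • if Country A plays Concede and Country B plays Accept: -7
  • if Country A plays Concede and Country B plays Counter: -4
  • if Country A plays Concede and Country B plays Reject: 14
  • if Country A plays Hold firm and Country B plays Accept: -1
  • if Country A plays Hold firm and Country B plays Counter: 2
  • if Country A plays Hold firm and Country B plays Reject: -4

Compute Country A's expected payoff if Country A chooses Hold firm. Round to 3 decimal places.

E[Hold firm] = 0.25·(-1) + 0.75·2 = (-0.25) + 1.5 = 1.25

1.250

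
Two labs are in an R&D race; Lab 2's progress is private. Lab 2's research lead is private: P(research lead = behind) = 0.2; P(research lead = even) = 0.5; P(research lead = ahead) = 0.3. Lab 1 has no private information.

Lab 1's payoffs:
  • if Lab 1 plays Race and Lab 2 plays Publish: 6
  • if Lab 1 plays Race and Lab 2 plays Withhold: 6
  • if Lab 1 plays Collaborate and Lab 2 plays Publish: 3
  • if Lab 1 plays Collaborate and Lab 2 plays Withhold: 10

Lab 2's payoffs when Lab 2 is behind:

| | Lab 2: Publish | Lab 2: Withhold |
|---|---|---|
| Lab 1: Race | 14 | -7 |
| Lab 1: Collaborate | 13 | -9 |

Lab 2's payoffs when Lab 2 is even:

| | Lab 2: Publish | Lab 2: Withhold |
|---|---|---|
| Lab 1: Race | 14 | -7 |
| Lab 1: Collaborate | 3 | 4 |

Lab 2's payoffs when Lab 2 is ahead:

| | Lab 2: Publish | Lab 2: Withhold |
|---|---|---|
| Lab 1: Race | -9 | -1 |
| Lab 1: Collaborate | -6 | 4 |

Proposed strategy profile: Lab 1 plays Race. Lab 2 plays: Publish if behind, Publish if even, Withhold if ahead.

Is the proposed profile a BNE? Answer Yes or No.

Yes

A profile is a BNE iff every type of every player is best-responding given beliefs about the other side.
Lab 1 plays Race: E[Race] = 0.2·(6) + 0.5·(6) + 0.3·(6) = 6; E[Collaborate] = 5.1. Best-responding. ✓
Lab 2 (research lead behind), facing Race: Publish gives 14, Withhold gives -7. Proposed Publish is best. ✓
Lab 2 (research lead even), facing Race: Publish gives 14, Withhold gives -7. Proposed Publish is best. ✓
Lab 2 (research lead ahead), facing Race: Publish gives -9, Withhold gives -1. Proposed Withhold is best. ✓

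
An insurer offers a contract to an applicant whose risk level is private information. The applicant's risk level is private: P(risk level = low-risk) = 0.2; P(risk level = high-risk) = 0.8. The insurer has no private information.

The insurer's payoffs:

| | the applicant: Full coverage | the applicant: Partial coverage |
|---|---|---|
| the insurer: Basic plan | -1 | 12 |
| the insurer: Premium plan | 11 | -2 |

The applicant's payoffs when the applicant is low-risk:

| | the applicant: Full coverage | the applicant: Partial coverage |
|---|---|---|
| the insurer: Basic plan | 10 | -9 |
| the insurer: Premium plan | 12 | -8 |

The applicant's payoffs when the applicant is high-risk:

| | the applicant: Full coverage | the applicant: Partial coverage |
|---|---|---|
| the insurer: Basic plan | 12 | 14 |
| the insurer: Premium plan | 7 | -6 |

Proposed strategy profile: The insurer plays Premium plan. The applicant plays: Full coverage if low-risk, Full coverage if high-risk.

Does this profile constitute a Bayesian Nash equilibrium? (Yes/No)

Yes

A profile is a BNE iff every type of every player is best-responding given beliefs about the other side.
The insurer plays Premium plan: E[Premium plan] = 0.2·(11) + 0.8·(11) = 11; E[Basic plan] = -1. Best-responding. ✓
The applicant (risk level low-risk), facing Premium plan: Full coverage gives 12, Partial coverage gives -8. Proposed Full coverage is best. ✓
The applicant (risk level high-risk), facing Premium plan: Full coverage gives 7, Partial coverage gives -6. Proposed Full coverage is best. ✓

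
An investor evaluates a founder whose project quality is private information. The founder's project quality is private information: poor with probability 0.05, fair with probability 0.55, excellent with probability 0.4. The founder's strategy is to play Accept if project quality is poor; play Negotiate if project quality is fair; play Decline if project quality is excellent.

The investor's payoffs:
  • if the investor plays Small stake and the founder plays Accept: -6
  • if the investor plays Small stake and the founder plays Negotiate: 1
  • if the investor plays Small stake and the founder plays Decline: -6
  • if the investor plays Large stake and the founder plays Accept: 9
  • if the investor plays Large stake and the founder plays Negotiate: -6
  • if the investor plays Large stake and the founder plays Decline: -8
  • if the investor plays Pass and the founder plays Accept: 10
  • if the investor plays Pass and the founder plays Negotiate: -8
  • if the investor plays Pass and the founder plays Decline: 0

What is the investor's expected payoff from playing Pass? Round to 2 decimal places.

Take the expectation over the founder's project quality, weighting each type's action by its prior probability.
E[Pass] = 0.05·10 + 0.55·(-8) + 0.4·0 = 0.5 + (-4.4) + 0 = -3.9

-3.90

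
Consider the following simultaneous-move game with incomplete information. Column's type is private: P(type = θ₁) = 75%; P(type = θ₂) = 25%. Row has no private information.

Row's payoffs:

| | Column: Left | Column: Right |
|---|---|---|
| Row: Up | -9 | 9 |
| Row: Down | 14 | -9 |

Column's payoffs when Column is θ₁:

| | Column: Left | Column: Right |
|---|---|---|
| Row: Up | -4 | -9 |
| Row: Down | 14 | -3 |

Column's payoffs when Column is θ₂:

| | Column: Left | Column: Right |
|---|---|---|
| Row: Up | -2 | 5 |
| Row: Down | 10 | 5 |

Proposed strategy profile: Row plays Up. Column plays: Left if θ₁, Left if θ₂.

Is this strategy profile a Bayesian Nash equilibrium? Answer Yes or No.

Row plays Up: E[Up] = 0.75·(-9) + 0.25·(-9) = -9; E[Down] = 14. Not best-responding. ✗
Column (type θ₁), facing Up: Left gives -4, Right gives -9. Proposed Left is best. ✓
Column (type θ₂), facing Up: Left gives -2, Right gives 5. Proposed Left is not best — profitable deviation exists. ✗

No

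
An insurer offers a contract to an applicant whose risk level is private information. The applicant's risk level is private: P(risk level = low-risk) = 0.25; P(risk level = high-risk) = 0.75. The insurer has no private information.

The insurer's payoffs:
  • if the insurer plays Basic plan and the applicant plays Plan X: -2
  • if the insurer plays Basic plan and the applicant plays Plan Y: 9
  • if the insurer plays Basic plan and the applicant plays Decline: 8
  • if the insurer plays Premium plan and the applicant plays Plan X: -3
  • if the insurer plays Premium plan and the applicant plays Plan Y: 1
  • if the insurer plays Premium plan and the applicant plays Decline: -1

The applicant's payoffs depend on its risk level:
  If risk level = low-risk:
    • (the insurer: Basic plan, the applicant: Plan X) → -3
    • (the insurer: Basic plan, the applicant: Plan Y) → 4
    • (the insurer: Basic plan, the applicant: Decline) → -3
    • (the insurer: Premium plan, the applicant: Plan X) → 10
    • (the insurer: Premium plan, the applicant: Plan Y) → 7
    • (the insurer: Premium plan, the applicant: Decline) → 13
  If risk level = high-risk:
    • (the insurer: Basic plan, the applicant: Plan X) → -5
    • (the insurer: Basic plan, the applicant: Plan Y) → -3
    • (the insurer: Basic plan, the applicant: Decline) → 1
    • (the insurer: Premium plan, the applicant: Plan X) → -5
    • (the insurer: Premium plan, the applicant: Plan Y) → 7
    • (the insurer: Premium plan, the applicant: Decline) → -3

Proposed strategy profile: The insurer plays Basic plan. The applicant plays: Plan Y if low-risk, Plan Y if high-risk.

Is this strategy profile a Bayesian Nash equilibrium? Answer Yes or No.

A profile is a BNE iff every type of every player is best-responding given beliefs about the other side.
The insurer plays Basic plan: E[Basic plan] = 0.25·(9) + 0.75·(9) = 9; E[Premium plan] = 1. Best-responding. ✓
The applicant (risk level low-risk), facing Basic plan: Plan X gives -3, Plan Y gives 4, Decline gives -3. Proposed Plan Y is best. ✓
The applicant (risk level high-risk), facing Basic plan: Plan X gives -5, Plan Y gives -3, Decline gives 1. Proposed Plan Y is not best — profitable deviation exists. ✗

No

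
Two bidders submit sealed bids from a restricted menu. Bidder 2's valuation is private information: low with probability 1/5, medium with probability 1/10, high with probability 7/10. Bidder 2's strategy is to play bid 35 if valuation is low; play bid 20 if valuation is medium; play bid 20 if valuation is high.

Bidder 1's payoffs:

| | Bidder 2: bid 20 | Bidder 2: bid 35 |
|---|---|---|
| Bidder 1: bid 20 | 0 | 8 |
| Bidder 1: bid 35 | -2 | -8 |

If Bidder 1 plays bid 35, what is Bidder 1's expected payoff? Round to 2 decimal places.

-3.20

Take the expectation over Bidder 2's valuation, weighting each type's action by its prior probability.
E[bid 35] = 1/5·(-8) + 1/10·(-2) + 7/10·(-2) = (-8/5) + (-1/5) + (-7/5) = -16/5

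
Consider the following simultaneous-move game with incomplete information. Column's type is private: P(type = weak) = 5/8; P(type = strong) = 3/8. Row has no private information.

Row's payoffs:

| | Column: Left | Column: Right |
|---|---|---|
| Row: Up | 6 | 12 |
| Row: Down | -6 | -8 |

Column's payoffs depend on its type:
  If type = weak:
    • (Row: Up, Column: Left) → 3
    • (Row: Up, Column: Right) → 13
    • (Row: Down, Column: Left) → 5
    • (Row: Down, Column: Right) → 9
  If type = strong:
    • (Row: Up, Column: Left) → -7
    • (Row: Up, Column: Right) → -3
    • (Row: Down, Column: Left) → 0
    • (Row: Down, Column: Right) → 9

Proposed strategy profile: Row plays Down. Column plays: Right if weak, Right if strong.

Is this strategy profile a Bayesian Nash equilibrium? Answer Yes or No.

Row plays Down: E[Down] = 5/8·(-8) + 3/8·(-8) = -8; E[Up] = 12. Not best-responding. ✗
Column (type weak), facing Down: Left gives 5, Right gives 9. Proposed Right is best. ✓
Column (type strong), facing Down: Left gives 0, Right gives 9. Proposed Right is best. ✓

No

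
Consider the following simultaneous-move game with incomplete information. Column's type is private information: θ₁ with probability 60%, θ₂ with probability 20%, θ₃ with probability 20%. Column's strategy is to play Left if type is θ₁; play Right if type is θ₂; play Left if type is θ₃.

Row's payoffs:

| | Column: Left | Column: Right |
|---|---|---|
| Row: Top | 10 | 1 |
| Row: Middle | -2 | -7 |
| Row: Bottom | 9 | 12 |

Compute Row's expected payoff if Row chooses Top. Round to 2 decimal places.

E[Top] = 0.6·10 + 0.2·1 + 0.2·10 = 6 + 0.2 + 2 = 8.2

8.20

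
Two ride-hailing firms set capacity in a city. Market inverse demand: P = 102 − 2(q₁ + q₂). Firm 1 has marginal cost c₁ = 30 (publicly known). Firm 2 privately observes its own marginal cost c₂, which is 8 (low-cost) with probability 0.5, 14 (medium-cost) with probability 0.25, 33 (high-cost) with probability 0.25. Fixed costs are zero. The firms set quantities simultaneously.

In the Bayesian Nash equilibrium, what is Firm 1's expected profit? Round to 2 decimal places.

Each type of Firm 2 best-responds to q₁; Firm 1 best-responds to the expected q₂ over Firm 2's types.
Firm 2 with cost c maximizes (102 − 2(q₁+q₂) − c)·q₂, giving q₂(c) = (102 − c − 2q₁)/4.
E[c₂] = 0.5·8 + 0.25·14 + 0.25·33 = 15.75
Firm 1's FOC against E[q₂] yields q₁ = (102 − 2·30 + E[c₂])/6 = (102 − 60 + 15.75)/6 = 9.625.
E[P] = 102 − 2·(q₁ + E[q₂]) = 49.25; Firm 1's expected profit = (E[P] − 30)·q₁ = (49.25 − 30)·9.625 = 185.281.

185.28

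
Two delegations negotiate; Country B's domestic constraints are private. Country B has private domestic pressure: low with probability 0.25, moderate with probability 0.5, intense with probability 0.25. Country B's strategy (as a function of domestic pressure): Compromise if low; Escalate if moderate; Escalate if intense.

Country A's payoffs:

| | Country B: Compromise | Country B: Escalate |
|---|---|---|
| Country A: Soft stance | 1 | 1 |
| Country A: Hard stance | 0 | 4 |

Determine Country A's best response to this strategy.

Compute Country A's expected payoff for each action, taking the expectation over Country B's type.
E[Soft stance] = 0.25·(1) + 0.5·(1) + 0.25·(1) = 1
E[Hard stance] = 0.25·(0) + 0.5·(4) + 0.25·(4) = 3
Best response: Hard stance (3 is the largest).

Hard stance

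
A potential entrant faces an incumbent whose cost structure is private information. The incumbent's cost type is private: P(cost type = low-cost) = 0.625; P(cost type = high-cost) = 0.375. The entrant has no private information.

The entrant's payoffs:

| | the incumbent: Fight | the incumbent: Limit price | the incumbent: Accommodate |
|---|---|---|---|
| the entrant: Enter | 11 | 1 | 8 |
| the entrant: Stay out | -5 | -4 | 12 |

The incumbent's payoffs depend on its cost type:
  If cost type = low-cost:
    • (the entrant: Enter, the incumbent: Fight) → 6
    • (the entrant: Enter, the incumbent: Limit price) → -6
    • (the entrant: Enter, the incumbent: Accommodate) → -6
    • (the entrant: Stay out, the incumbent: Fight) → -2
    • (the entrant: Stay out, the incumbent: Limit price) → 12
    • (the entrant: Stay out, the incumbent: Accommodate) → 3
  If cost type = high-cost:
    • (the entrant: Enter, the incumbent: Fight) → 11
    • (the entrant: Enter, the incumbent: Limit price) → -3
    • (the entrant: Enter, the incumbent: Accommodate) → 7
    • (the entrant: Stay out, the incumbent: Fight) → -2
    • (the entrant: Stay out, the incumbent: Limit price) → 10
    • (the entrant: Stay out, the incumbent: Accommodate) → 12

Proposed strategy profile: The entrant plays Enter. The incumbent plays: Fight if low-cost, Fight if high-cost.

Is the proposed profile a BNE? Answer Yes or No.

Yes

The entrant plays Enter: E[Enter] = 0.625·(11) + 0.375·(11) = 11; E[Stay out] = -5. Best-responding. ✓
The incumbent (cost type low-cost), facing Enter: Fight gives 6, Limit price gives -6, Accommodate gives -6. Proposed Fight is best. ✓
The incumbent (cost type high-cost), facing Enter: Fight gives 11, Limit price gives -3, Accommodate gives 7. Proposed Fight is best. ✓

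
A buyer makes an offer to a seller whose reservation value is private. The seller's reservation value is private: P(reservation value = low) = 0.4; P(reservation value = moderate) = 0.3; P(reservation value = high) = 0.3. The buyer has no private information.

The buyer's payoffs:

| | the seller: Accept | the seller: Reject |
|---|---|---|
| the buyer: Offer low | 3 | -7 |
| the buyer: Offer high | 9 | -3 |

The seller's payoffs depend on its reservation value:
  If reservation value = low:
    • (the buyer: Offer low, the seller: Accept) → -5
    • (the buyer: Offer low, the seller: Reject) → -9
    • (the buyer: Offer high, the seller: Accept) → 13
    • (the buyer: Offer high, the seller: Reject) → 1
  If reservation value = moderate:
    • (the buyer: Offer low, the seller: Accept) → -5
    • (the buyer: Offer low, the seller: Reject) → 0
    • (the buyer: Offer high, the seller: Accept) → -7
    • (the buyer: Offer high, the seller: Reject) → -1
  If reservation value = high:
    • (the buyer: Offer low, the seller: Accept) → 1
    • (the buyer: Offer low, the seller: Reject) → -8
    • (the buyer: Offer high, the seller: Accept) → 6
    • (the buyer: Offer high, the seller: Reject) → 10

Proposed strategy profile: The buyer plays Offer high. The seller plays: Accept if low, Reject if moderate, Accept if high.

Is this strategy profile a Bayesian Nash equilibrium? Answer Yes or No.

No

A profile is a BNE iff every type of every player is best-responding given beliefs about the other side.
The buyer plays Offer high: E[Offer high] = 0.4·(9) + 0.3·(-3) + 0.3·(9) = 5.4; E[Offer low] = 0. Best-responding. ✓
The seller (reservation value low), facing Offer high: Accept gives 13, Reject gives 1. Proposed Accept is best. ✓
The seller (reservation value moderate), facing Offer high: Accept gives -7, Reject gives -1. Proposed Reject is best. ✓
The seller (reservation value high), facing Offer high: Accept gives 6, Reject gives 10. Proposed Accept is not best — profitable deviation exists. ✗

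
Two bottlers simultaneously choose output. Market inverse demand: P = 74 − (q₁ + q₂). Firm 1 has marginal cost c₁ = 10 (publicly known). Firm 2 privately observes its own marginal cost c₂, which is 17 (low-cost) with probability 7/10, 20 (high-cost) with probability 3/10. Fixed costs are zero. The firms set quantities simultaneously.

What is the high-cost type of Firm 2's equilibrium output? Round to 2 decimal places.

15.02

Each type of Firm 2 best-responds to q₁; Firm 1 best-responds to the expected q₂ over Firm 2's types.
Firm 2 with cost c maximizes (74 − (q₁+q₂) − c)·q₂, giving q₂(c) = (74 − c − q₁)/2.
E[c₂] = 7/10·17 + 3/10·20 = 17.9
Firm 1's FOC against E[q₂] yields q₁ = (74 − 2·10 + E[c₂])/3 = (74 − 20 + 17.9)/3 = 23.9667.
q₂(high-cost) = (74 − 20 − 23.9667)/2 = 15.0167.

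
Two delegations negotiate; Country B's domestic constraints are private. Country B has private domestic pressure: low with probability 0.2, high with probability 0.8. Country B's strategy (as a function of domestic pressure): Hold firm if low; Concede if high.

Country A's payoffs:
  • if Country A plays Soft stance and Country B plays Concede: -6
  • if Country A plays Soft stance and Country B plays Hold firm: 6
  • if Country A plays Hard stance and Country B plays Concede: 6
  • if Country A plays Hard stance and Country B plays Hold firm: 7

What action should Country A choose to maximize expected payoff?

E[Soft stance] = 0.2·(6) + 0.8·(-6) = -3.6
E[Hard stance] = 0.2·(7) + 0.8·(6) = 6.2
Best response: Hard stance (6.2 is the largest).

Hard stance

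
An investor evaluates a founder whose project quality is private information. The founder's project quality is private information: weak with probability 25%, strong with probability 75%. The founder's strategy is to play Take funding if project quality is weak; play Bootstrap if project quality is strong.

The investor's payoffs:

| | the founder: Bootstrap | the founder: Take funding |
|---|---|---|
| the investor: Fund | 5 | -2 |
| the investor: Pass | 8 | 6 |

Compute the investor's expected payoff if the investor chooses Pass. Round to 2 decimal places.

E[Pass] = 0.25·6 + 0.75·8 = 1.5 + 6 = 7.5

7.50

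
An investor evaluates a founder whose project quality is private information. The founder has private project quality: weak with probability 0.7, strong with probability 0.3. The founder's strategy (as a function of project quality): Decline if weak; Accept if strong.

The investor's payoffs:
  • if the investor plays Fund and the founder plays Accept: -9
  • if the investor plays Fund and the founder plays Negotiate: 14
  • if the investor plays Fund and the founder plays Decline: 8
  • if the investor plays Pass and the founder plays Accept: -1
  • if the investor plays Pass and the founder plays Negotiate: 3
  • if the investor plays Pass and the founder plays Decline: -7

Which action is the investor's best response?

E[Fund] = 0.7·(8) + 0.3·(-9) = 2.9
E[Pass] = 0.7·(-7) + 0.3·(-1) = -5.2
Best response: Fund (2.9 is the largest).

Fund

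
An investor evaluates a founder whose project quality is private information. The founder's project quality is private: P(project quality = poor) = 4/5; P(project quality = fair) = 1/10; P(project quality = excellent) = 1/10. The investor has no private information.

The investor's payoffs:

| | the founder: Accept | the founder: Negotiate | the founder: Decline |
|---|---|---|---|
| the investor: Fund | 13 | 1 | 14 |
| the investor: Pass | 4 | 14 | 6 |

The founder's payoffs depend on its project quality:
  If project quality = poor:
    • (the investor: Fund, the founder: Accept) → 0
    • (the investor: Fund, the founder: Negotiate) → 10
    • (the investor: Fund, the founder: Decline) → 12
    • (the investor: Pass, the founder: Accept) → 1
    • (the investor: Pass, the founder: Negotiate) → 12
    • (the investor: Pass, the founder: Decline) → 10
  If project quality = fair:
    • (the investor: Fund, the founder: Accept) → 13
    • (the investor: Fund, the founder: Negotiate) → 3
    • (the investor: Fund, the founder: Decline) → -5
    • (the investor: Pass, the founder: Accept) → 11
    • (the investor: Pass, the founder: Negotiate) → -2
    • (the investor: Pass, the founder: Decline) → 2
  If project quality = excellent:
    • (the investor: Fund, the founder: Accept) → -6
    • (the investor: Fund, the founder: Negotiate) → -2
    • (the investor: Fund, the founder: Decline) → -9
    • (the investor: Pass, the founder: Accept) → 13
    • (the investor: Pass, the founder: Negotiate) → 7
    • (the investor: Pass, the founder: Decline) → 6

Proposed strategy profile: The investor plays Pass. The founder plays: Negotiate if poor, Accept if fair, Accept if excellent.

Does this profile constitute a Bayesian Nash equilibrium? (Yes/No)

The investor plays Pass: E[Pass] = 4/5·(14) + 1/10·(4) + 1/10·(4) = 12; E[Fund] = 17/5. Best-responding. ✓
The founder (project quality poor), facing Pass: Accept gives 1, Negotiate gives 12, Decline gives 10. Proposed Negotiate is best. ✓
The founder (project quality fair), facing Pass: Accept gives 11, Negotiate gives -2, Decline gives 2. Proposed Accept is best. ✓
The founder (project quality excellent), facing Pass: Accept gives 13, Negotiate gives 7, Decline gives 6. Proposed Accept is best. ✓

Yes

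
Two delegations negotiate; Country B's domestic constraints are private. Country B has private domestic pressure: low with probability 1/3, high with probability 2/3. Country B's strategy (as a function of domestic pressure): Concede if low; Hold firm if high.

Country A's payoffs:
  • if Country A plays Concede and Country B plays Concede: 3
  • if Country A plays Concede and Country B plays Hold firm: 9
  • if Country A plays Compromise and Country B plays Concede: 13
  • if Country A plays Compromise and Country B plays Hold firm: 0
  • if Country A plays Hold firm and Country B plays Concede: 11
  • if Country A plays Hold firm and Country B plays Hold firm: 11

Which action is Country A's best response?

Hold firm

E[Concede] = 1/3·(3) + 2/3·(9) = 7
E[Compromise] = 1/3·(13) + 2/3·(0) = 13/3
E[Hold firm] = 1/3·(11) + 2/3·(11) = 11
Best response: Hold firm (11 is the largest).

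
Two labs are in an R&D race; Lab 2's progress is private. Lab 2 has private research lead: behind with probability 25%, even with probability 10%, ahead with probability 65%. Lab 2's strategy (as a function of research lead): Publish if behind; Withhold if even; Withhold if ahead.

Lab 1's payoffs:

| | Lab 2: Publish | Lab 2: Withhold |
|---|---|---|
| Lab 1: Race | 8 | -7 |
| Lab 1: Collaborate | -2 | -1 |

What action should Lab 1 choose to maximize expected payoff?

Collaborate

E[Race] = 0.25·(8) + 0.1·(-7) + 0.65·(-7) = -3.25
E[Collaborate] = 0.25·(-2) + 0.1·(-1) + 0.65·(-1) = -1.25
Best response: Collaborate (-1.25 is the largest).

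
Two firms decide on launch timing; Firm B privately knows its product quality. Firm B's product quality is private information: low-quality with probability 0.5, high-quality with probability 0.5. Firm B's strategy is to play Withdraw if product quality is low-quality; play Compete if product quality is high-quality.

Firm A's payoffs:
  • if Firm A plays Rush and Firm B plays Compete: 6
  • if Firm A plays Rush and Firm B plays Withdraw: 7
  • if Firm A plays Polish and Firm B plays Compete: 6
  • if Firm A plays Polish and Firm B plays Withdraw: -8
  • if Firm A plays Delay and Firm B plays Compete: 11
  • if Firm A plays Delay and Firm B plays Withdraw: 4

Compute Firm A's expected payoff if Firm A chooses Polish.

-1

Take the expectation over Firm B's product quality, weighting each type's action by its prior probability.
E[Polish] = 0.5·(-8) + 0.5·6 = (-4) + 3 = -1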